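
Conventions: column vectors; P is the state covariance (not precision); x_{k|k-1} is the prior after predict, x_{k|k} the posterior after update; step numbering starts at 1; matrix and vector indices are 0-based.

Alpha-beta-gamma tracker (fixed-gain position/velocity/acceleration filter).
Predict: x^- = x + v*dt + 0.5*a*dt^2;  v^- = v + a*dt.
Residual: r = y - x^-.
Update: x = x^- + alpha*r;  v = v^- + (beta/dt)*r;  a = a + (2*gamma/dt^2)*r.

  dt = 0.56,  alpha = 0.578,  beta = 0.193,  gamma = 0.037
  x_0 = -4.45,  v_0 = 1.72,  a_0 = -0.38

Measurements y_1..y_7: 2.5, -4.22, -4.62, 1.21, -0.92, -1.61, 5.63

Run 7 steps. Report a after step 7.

a_post = 0.7505

step 1: x_pred=-3.5464  r=6.0464  x^+=-0.0516  v^+=3.5910  a^+=1.0468
step 2: x_pred=2.1235  r=-6.3435  x^+=-1.5430  v^+=1.9910  a^+=-0.4501
step 3: x_pred=-0.4987  r=-4.1213  x^+=-2.8808  v^+=0.3185  a^+=-1.4226
step 4: x_pred=-2.9255  r=4.1355  x^+=-0.5352  v^+=0.9471  a^+=-0.4468
step 5: x_pred=-0.0749  r=-0.8451  x^+=-0.5633  v^+=0.4056  a^+=-0.6462
step 6: x_pred=-0.4375  r=-1.1725  x^+=-1.1152  v^+=-0.3603  a^+=-0.9229
step 7: x_pred=-1.4617  r=7.0917  x^+=2.6373  v^+=1.5670  a^+=0.7505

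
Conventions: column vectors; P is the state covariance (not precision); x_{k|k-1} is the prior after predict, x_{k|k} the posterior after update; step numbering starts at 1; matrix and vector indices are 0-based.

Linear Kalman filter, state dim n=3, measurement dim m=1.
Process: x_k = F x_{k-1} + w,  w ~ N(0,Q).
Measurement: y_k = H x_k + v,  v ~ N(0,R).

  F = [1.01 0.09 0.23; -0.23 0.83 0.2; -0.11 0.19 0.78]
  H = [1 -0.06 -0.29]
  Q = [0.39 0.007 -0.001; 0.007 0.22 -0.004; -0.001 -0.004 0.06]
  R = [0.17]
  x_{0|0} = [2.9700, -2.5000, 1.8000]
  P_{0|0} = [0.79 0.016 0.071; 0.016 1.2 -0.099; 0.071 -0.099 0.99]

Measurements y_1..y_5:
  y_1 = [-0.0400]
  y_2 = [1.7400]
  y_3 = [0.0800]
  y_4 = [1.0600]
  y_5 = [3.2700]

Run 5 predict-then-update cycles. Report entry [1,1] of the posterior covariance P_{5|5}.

step 1: x^-=[3.1887, -2.3981, 0.6023]  P^-=[1.2898 -0.0384 0.1551; -0.0384 1.0826 0.2754; 0.1551 0.2754 0.6730]  S=[1.4445]  K=[0.8633; -0.1268; -0.0392]  nu=[-3.1979]  x^+=[0.4278, -1.9926, 0.7275]  P^+=[0.2131 0.1198 0.2040; 0.1198 1.0593 0.2682; 0.2040 0.2682 0.6708]
step 2: x^-=[0.4201, -1.6068, 0.1418]  P^-=[0.7791 0.2518 0.3216; 0.2518 1.0124 0.3997; 0.3216 0.3997 0.5484]  S=[0.7960]  K=[0.8426; 0.0945; 0.1742]  nu=[1.2647]  x^+=[1.4857, -1.4873, 0.3621]  P^+=[0.2140 0.1885 0.2048; 0.1885 1.0053 0.3866; 0.2048 0.3866 0.5243]
step 3: x^-=[1.4499, -1.5037, -0.1636]  P^-=[0.7896 0.3219 0.3210; 0.3219 0.9824 0.4400; 0.3210 0.4400 0.4894]  S=[0.7948]  K=[0.8520; 0.1703; 0.1921]  nu=[-1.5076]  x^+=[0.1654, -1.7605, -0.4532]  P^+=[0.2126 0.2066 0.1909; 0.2066 0.9593 0.4140; 0.1909 0.4140 0.4601]
step 4: x^-=[-0.0956, -1.5899, -0.7062]  P^-=[0.7824 0.3343 0.3046; 0.3343 0.9515 0.4418; 0.3046 0.4418 0.4584]  S=[0.7929]  K=[0.8500; 0.1880; 0.1831]  nu=[0.8554]  x^+=[0.6315, -1.4291, -0.5496]  P^+=[0.2095 0.2076 0.1812; 0.2076 0.9235 0.4145; 0.1812 0.4145 0.4318]
step 5: x^-=[0.3828, -1.4413, -0.7697]  P^-=[0.7731 0.3305 0.2922; 0.3305 0.9263 0.4339; 0.2922 0.4339 0.4417]  S=[0.7896]  K=[0.8467; 0.1888; 0.1748]  nu=[2.5775]  x^+=[2.5653, -0.9546, -0.3190]  P^+=[0.2070 0.2043 0.1753; 0.2043 0.8981 0.4078; 0.1753 0.4078 0.4176]

P_post[1,1] = 0.8981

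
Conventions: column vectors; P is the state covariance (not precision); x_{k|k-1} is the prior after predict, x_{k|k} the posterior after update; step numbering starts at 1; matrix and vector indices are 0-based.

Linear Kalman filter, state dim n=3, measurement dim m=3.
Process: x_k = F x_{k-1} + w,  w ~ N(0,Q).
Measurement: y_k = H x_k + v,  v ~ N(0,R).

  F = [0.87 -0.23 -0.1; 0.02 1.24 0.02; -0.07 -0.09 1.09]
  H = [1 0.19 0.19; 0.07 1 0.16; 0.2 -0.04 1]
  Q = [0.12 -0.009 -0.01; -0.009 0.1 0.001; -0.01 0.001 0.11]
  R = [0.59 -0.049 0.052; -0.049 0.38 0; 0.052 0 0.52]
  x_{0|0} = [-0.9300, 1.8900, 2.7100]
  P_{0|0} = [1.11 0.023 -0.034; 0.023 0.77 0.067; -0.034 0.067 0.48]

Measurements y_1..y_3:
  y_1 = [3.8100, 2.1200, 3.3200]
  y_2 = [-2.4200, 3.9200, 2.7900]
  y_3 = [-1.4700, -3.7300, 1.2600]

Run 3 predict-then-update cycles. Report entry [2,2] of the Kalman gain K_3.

K[2,2] = 0.4542

step 1: x^-=[-1.5148, 2.3792, 2.8489]  P^-=[1.0055 -0.1947 -0.1641; -0.1947 1.2890 0.0117; -0.1641 0.0117 0.6843]  S=[1.5312 0.0640 0.2055; 0.0640 1.6643 0.0285; 0.2055 0.0285 1.1831]  K=[0.6260 -0.1134 -0.0681; 0.0139 0.7684 -0.0875; -0.0993 0.0600 0.5660]  nu=[4.3315, -0.6090, 0.8692]  x^+=[1.2066, 1.8954, 2.8743]  P^+=[0.4047 -0.0881 -0.0873; -0.0881 0.2999 -0.0152; -0.0873 -0.0152 0.3060]
step 2: x^-=[0.3263, 2.4319, 2.8780]  P^-=[0.4950 -0.1821 -0.1361; -0.1821 0.5562 -0.0408; -0.1361 -0.0408 0.4932]  S=[0.9990 -0.1108 0.0921; -0.1108 0.9097 -0.0268; 0.0921 -0.0268 0.9857]  K=[0.4267 -0.1363 -0.0738; -0.0115 0.5864 -0.0840; -0.0910 0.0346 0.4839]  nu=[-3.7552, 1.0048, -0.0560]  x^+=[-1.4086, 3.0690, 3.2273]  P^+=[0.2843 -0.0804 -0.0763; -0.0804 0.2320 -0.0189; -0.0763 -0.0189 0.2614]
step 3: x^-=[-2.2541, 3.8419, 3.3401]  P^-=[0.3947 -0.1559 -0.1143; -0.1559 0.4520 -0.0395; -0.1143 -0.0395 0.4382]  S=[0.9113 -0.1086 0.0852; -0.1086 0.8081 -0.0241; 0.0852 -0.0241 0.9346]  K=[0.3672 -0.1340 -0.0681; -0.0139 0.5338 -0.0799; -0.0811 0.0306 0.4542]  nu=[-0.5805, -7.9486, -1.4756]  x^+=[-1.3018, -0.2746, 2.4739]  P^+=[0.2470 -0.0752 -0.0687; -0.0752 0.2118 -0.0188; -0.0687 -0.0188 0.2450]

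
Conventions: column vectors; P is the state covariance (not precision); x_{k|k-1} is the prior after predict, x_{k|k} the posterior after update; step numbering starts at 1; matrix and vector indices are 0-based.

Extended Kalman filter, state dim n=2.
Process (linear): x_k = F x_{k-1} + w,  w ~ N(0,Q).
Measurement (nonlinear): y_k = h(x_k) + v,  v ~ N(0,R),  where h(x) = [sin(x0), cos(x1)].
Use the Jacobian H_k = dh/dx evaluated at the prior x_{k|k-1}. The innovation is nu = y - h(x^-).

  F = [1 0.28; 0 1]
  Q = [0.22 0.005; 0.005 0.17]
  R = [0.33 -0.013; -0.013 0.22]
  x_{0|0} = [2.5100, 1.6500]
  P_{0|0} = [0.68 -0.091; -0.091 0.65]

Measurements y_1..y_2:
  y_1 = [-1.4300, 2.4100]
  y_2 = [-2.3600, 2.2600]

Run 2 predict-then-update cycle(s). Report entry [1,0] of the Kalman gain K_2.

K[1,0] = -0.0483

step 1: x^-=[2.9720, 1.6500]  P^-=[0.9000 0.0960; 0.0960 0.8200]  H_jac=[-0.9857 0.0000; 0.0000 -0.9969]  S=[1.2044 0.0813; 0.0813 1.0349]  K=[-0.7342 -0.0348; -0.0254 -0.7879]  nu=[-1.5988, 2.4891]  x^+=[4.0593, -0.2706]  P^+=[0.2454 -0.0019; -0.0019 0.1736]
step 2: x^-=[3.9835, -0.2706]  P^-=[0.4779 0.0517; 0.0517 0.3436]  H_jac=[-0.6660 0.0000; 0.0000 0.2673]  S=[0.5420 -0.0222; -0.0222 0.2446]  K=[-0.5871 0.0032; -0.0483 0.3712]  nu=[-1.6141, 1.2964]  x^+=[4.9353, 0.2885]  P^+=[0.2910 0.0312; 0.0312 0.3078]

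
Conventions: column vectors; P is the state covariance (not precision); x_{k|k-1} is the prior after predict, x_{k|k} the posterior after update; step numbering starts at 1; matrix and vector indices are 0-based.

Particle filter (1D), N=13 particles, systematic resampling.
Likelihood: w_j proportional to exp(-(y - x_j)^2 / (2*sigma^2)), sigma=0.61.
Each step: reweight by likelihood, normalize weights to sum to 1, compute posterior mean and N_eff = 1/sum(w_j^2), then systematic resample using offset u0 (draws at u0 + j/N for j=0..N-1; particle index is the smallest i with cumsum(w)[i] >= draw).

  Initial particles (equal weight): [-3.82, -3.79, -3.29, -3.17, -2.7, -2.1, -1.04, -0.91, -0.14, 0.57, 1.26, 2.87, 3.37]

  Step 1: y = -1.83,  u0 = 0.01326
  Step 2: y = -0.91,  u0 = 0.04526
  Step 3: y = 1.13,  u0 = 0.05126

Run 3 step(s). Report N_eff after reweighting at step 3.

step 1: w=[0.0022, 0.0026, 0.0259, 0.0407, 0.1644, 0.4120, 0.1965, 0.1457, 0.0098, 0.0002, 0.0000, 0.0000, 0.0000]  mean=-1.8798  Neff=3.8602  idx=[2, 4, 4, 5, 5, 5, 5, 5, 5, 6, 6, 7, 7]
step 2: w=[0.0001, 0.0028, 0.0028, 0.0306, 0.0306, 0.0306, 0.0306, 0.0306, 0.0306, 0.2004, 0.2004, 0.2050, 0.2050]  mean=-1.1906  Neff=5.8812  idx=[4, 6, 9, 9, 9, 10, 10, 10, 11, 11, 12, 12, 12]
step 3: w=[0.0000, 0.0000, 0.0609, 0.0609, 0.0609, 0.0609, 0.0609, 0.0609, 0.1270, 0.1270, 0.1270, 0.1270, 0.1270]  mean=-0.9575  Neff=9.7259  idx=[2, 4, 5, 6, 7, 8, 9, 9, 10, 10, 11, 12, 12]

N_eff = 9.7259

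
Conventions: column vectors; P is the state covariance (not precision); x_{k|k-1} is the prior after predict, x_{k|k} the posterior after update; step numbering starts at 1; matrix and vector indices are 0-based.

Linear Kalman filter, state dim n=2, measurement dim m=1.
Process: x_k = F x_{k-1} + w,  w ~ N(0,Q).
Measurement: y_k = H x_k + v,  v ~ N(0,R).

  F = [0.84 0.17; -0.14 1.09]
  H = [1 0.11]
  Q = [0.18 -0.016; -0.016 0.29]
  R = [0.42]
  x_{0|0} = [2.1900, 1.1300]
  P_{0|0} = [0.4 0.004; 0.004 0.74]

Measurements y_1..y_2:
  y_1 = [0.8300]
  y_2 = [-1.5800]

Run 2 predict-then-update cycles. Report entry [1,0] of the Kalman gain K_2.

step 1: x^-=[2.0317, 0.9251]  P^-=[0.4848 0.0776; 0.0776 1.1758]  S=[0.9361]  K=[0.5270; 0.2211]  nu=[-1.3035]  x^+=[1.3448, 0.6369]  P^+=[0.2248 -0.0314; -0.0314 1.1300]
step 2: x^-=[1.2379, 0.5059]  P^-=[0.3623 0.1389; 0.1389 1.6466]  S=[0.8328]  K=[0.4534; 0.3843]  nu=[-2.8735]  x^+=[-0.0650, -0.5984]  P^+=[0.1911 -0.0062; -0.0062 1.5236]

K[1,0] = 0.3843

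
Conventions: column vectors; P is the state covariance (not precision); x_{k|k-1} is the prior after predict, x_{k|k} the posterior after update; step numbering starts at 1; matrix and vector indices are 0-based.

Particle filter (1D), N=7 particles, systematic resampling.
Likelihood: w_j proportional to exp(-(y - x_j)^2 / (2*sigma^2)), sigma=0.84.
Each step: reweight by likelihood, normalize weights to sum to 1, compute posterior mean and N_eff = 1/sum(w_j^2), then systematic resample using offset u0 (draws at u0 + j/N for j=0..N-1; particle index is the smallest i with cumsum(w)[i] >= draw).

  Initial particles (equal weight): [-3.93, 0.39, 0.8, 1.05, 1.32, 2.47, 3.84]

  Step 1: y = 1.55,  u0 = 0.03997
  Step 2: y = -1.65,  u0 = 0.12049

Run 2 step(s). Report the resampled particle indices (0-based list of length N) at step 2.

step 1: w=[0.0000, 0.1123, 0.1957, 0.2442, 0.2808, 0.1600, 0.0071]  mean=1.2497  Neff=4.6514  idx=[1, 2, 3, 3, 4, 4, 5]
step 2: w=[0.6398, 0.1736, 0.0697, 0.0697, 0.0236, 0.0236, 0.0001]  mean=0.5972  Neff=2.2207  idx=[0, 0, 0, 0, 1, 2, 5]

resampled_idx = [0, 0, 0, 0, 1, 2, 5]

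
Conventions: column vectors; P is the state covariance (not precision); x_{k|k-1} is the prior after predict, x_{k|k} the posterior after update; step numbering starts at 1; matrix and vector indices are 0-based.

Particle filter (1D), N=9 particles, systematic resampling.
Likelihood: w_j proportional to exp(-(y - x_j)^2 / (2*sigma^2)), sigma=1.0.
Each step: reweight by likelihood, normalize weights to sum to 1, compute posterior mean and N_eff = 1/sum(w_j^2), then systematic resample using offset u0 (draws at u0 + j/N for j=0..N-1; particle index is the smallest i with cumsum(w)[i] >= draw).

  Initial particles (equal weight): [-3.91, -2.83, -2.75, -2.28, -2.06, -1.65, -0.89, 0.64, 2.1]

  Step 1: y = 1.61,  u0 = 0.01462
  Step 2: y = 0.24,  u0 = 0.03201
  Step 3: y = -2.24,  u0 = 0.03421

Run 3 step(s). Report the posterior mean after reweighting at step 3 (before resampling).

step 1: w=[0.0000, 0.0000, 0.0000, 0.0003, 0.0008, 0.0032, 0.0281, 0.3999, 0.5677]  mean=1.4153  Neff=2.0706  idx=[6, 7, 7, 7, 8, 8, 8, 8, 8]
step 2: w=[0.1262, 0.2206, 0.2206, 0.2206, 0.0424, 0.0424, 0.0424, 0.0424, 0.0424]  mean=0.7563  Neff=5.8500  idx=[0, 1, 1, 2, 2, 3, 3, 4, 7]
step 3: w=[0.8088, 0.0318, 0.0318, 0.0318, 0.0318, 0.0318, 0.0318, 0.0002, 0.0002]  mean=-0.5970  Neff=1.5145  idx=[0, 0, 0, 0, 0, 0, 0, 1, 4]

post_mean = -0.5970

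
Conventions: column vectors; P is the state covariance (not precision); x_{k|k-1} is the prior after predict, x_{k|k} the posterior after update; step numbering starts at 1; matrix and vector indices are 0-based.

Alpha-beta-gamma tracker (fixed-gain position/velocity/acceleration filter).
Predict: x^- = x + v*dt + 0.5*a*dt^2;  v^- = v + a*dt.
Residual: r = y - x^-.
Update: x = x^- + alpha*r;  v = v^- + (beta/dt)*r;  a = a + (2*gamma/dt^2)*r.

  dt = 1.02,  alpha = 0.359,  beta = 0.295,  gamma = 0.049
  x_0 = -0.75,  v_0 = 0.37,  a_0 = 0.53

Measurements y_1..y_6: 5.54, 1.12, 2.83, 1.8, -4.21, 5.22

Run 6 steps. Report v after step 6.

step 1: x_pred=-0.0969  r=5.6369  x^+=1.9268  v^+=2.5409  a^+=1.0610
step 2: x_pred=5.0704  r=-3.9504  x^+=3.6522  v^+=2.4806  a^+=0.6889
step 3: x_pred=6.5407  r=-3.7107  x^+=5.2086  v^+=2.1100  a^+=0.3393
step 4: x_pred=7.5373  r=-5.7373  x^+=5.4776  v^+=0.7968  a^+=-0.2011
step 5: x_pred=6.1857  r=-10.3957  x^+=2.4537  v^+=-2.4149  a^+=-1.1803
step 6: x_pred=-0.6235  r=5.8435  x^+=1.4743  v^+=-1.9288  a^+=-0.6299

v_post = -1.9288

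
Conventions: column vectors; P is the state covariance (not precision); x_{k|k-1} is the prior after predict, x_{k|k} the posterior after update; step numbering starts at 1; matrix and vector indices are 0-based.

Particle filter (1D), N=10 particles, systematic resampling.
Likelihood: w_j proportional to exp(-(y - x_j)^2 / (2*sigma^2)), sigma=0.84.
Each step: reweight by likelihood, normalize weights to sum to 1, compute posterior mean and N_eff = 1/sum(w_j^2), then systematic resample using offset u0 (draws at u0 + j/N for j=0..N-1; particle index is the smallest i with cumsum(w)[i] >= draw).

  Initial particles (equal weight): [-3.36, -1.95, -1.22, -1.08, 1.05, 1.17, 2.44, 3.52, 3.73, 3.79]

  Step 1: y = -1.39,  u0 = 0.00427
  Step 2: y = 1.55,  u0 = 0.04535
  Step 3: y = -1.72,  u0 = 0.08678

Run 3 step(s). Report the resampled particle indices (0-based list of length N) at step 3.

resampled_idx = [0, 1, 2, 3, 4, 5, 6, 7, 8, 9]

step 1: w=[0.0228, 0.2857, 0.3495, 0.3333, 0.0053, 0.0034, 0.0000, 0.0000, 0.0000, 0.0000]  mean=-1.4105  Neff=3.1703  idx=[0, 1, 1, 1, 2, 2, 2, 3, 3, 3]
step 2: w=[0.0000, 0.0047, 0.0047, 0.0047, 0.1213, 0.1213, 0.1213, 0.2073, 0.2073, 0.2073]  mean=-1.1433  Neff=5.7764  idx=[4, 5, 5, 6, 7, 7, 8, 8, 9, 9]
step 3: w=[0.1069, 0.1069, 0.1069, 0.1069, 0.0954, 0.0954, 0.0954, 0.0954, 0.0954, 0.0954]  mean=-1.1398  Neff=9.9688  idx=[0, 1, 2, 3, 4, 5, 6, 7, 8, 9]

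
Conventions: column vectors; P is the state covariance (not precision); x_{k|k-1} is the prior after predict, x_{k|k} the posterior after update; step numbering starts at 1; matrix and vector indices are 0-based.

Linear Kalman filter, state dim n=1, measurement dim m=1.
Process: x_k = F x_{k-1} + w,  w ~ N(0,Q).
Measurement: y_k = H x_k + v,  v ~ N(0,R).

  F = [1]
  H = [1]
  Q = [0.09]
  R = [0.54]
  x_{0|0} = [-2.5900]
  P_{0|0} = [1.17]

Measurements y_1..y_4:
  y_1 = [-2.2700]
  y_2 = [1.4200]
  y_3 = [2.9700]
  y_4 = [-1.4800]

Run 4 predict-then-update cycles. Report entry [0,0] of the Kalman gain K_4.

step 1: x^-=[-2.5900]  P^-=[1.2600]  S=[1.8000]  K=[0.7000]  nu=[0.3200]  x^+=[-2.3660]  P^+=[0.3780]
step 2: x^-=[-2.3660]  P^-=[0.4680]  S=[1.0080]  K=[0.4643]  nu=[3.7860]  x^+=[-0.6082]  P^+=[0.2507]
step 3: x^-=[-0.6082]  P^-=[0.3407]  S=[0.8807]  K=[0.3869]  nu=[3.5782]  x^+=[0.7761]  P^+=[0.2089]
step 4: x^-=[0.7761]  P^-=[0.2989]  S=[0.8389]  K=[0.3563]  nu=[-2.2561]  x^+=[-0.0278]  P^+=[0.1924]

K[0,0] = 0.3563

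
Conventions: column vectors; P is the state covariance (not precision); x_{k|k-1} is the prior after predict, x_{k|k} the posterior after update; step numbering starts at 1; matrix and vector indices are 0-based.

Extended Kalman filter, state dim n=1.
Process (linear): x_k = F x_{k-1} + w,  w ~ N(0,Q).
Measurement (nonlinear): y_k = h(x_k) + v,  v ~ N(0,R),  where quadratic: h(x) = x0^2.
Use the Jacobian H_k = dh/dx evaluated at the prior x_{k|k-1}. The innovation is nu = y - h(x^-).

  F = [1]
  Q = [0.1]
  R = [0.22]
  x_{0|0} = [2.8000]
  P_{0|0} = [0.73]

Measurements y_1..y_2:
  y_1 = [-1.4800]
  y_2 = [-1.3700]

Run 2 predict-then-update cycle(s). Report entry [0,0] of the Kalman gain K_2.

step 1: x^-=[2.8000]  P^-=[0.8300]  H_jac=[5.6000]  S=[26.2488]  K=[0.1771]  nu=[-9.3200]  x^+=[1.1497]  P^+=[0.0070]
step 2: x^-=[1.1497]  P^-=[0.1070]  H_jac=[2.2993]  S=[0.7855]  K=[0.3131]  nu=[-2.6917]  x^+=[0.3069]  P^+=[0.0300]

K[0,0] = 0.3131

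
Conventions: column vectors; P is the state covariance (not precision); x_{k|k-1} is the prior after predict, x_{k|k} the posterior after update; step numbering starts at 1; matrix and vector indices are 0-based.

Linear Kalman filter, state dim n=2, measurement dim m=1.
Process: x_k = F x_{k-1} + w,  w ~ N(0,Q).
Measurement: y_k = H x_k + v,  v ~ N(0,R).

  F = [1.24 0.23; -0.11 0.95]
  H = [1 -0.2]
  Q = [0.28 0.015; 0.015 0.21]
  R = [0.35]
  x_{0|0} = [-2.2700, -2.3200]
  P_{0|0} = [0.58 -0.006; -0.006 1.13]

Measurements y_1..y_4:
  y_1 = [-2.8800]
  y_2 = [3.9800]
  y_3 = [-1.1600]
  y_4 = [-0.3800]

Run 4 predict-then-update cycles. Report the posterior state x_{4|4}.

x_post = [-0.5691, -0.7121]

step 1: x^-=[-3.3484, -1.9543]  P^-=[1.2282 0.1759; 0.1759 1.2381]  S=[1.5573]  K=[0.7660; -0.0461]  nu=[0.0775]  x^+=[-3.2890, -1.9579]  P^+=[0.3143 0.2308; 0.2308 1.2348]
step 2: x^-=[-4.5287, -1.4982]  P^-=[0.9602 0.5080; 0.5080 1.2800]  S=[1.1582]  K=[0.7413; 0.2176]  nu=[8.2090]  x^+=[1.5569, 0.2881]  P^+=[0.3237 0.3212; 0.3212 1.2251]
step 3: x^-=[1.9969, 0.1024]  P^-=[1.0257 0.6088; 0.6088 1.2525]  S=[1.1823]  K=[0.7646; 0.3030]  nu=[-3.1364]  x^+=[-0.4011, -0.8480]  P^+=[0.3346 0.3348; 0.3348 1.1439]
step 4: x^-=[-0.6925, -0.7615]  P^-=[1.0459 0.6053; 0.6053 1.1764]  S=[1.2009]  K=[0.7702; 0.3081]  nu=[0.1602]  x^+=[-0.5691, -0.7121]  P^+=[0.3336 0.3203; 0.3203 1.0624]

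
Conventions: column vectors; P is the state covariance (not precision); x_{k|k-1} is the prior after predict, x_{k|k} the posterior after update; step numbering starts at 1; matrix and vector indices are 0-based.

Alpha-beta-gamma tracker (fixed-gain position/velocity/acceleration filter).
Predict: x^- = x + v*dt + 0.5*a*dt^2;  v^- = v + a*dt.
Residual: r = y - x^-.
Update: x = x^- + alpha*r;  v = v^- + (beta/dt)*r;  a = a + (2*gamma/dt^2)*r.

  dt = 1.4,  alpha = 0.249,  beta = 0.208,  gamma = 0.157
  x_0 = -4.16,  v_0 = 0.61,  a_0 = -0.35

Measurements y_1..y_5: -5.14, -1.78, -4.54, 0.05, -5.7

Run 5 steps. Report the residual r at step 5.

step 1: x_pred=-3.6490  r=-1.4910  x^+=-4.0203  v^+=-0.1015  a^+=-0.5889
step 2: x_pred=-4.7395  r=2.9595  x^+=-4.0026  v^+=-0.4862  a^+=-0.1147
step 3: x_pred=-4.7957  r=0.2557  x^+=-4.7321  v^+=-0.6089  a^+=-0.0738
step 4: x_pred=-5.6568  r=5.7068  x^+=-4.2358  v^+=0.1357  a^+=0.8405
step 5: x_pred=-3.2222  r=-2.4778  x^+=-3.8391  v^+=0.9442  a^+=0.4435

resid = -2.4778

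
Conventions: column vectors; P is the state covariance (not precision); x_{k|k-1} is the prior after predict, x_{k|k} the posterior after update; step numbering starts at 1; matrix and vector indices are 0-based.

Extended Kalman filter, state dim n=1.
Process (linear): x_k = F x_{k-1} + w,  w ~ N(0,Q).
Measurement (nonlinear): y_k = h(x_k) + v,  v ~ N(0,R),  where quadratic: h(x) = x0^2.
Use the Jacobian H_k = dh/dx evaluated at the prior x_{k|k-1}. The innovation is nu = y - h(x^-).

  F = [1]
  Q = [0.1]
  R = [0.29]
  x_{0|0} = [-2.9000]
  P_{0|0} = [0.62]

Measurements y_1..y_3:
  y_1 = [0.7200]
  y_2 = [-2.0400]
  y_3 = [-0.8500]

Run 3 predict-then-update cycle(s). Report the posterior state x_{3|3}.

step 1: x^-=[-2.9000]  P^-=[0.7200]  H_jac=[-5.8000]  S=[24.5108]  K=[-0.1704]  nu=[-7.6900]  x^+=[-1.5898]  P^+=[0.0085]
step 2: x^-=[-1.5898]  P^-=[0.1085]  H_jac=[-3.1796]  S=[1.3871]  K=[-0.2487]  nu=[-4.5675]  x^+=[-0.4536]  P^+=[0.0227]
step 3: x^-=[-0.4536]  P^-=[0.1227]  H_jac=[-0.9073]  S=[0.3910]  K=[-0.2847]  nu=[-1.0558]  x^+=[-0.1531]  P^+=[0.0910]

x_post = [-0.1531]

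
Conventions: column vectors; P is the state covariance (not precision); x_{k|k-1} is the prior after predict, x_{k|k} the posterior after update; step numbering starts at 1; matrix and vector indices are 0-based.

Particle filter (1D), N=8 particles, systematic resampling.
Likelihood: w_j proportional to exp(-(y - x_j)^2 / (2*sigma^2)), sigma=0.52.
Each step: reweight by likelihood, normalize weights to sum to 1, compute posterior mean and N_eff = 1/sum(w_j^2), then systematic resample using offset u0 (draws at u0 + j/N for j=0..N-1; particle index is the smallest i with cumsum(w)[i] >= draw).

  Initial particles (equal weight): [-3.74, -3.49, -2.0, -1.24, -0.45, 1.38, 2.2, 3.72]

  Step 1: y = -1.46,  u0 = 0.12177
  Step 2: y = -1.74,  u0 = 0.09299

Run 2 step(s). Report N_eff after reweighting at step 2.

N_eff = 6.9441

step 1: w=[0.0000, 0.0003, 0.3535, 0.5542, 0.0919, 0.0000, 0.0000, 0.0000]  mean=-1.4368  Neff=2.2696  idx=[2, 2, 3, 3, 3, 3, 3, 4]
step 2: w=[0.1779, 0.1779, 0.1270, 0.1270, 0.1270, 0.1270, 0.1270, 0.0093]  mean=-1.5031  Neff=6.9441  idx=[0, 1, 1, 2, 3, 4, 5, 6]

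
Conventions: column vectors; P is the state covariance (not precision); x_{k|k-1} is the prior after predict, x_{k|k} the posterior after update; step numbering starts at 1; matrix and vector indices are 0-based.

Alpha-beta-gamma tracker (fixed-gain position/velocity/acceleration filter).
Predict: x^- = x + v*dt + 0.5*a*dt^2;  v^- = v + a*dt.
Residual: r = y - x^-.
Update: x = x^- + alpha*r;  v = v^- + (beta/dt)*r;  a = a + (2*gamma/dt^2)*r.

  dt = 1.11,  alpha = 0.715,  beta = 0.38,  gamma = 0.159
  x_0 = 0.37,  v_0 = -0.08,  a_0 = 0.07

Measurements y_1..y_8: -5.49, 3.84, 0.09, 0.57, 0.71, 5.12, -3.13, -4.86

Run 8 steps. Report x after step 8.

x_post = -4.1994

step 1: x_pred=0.3243  r=-5.8143  x^+=-3.8329  v^+=-1.9928  a^+=-1.4307
step 2: x_pred=-6.9263  r=10.7663  x^+=0.7716  v^+=0.1049  a^+=1.3481
step 3: x_pred=1.7186  r=-1.6286  x^+=0.5541  v^+=1.0438  a^+=0.9277
step 4: x_pred=2.2843  r=-1.7143  x^+=1.0586  v^+=1.4867  a^+=0.4853
step 5: x_pred=3.0078  r=-2.2978  x^+=1.3649  v^+=1.2388  a^+=-0.1077
step 6: x_pred=2.6735  r=2.4465  x^+=4.4228  v^+=1.9567  a^+=0.5237
step 7: x_pred=6.9173  r=-10.0473  x^+=-0.2665  v^+=-0.9016  a^+=-2.0695
step 8: x_pred=-2.5422  r=-2.3178  x^+=-4.1994  v^+=-3.9922  a^+=-2.6677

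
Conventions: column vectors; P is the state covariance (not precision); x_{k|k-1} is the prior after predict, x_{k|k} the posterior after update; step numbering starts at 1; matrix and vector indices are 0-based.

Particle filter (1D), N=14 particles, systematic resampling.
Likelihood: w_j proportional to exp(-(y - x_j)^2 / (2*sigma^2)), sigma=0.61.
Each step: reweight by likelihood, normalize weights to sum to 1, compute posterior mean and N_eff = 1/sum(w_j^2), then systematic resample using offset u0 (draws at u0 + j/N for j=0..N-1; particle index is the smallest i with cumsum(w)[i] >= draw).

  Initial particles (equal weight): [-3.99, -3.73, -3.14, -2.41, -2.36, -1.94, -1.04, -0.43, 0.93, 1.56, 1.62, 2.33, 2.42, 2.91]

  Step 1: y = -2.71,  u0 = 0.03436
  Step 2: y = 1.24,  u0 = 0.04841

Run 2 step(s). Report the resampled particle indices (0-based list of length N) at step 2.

step 1: w=[0.0331, 0.0738, 0.2330, 0.2647, 0.2534, 0.1347, 0.0070, 0.0003, 0.0000, 0.0000, 0.0000, 0.0000, 0.0000, 0.0000]  mean=-2.6436  Neff=4.6879  idx=[1, 1, 2, 2, 2, 3, 3, 3, 4, 4, 4, 4, 5, 5]
step 2: w=[0.0000, 0.0000, 0.0000, 0.0000, 0.0000, 0.0063, 0.0063, 0.0063, 0.0102, 0.0102, 0.0102, 0.0102, 0.4701, 0.4701]  mean=-1.9661  Neff=2.2600  idx=[10, 12, 12, 12, 12, 12, 12, 13, 13, 13, 13, 13, 13, 13]

resampled_idx = [10, 12, 12, 12, 12, 12, 12, 13, 13, 13, 13, 13, 13, 13]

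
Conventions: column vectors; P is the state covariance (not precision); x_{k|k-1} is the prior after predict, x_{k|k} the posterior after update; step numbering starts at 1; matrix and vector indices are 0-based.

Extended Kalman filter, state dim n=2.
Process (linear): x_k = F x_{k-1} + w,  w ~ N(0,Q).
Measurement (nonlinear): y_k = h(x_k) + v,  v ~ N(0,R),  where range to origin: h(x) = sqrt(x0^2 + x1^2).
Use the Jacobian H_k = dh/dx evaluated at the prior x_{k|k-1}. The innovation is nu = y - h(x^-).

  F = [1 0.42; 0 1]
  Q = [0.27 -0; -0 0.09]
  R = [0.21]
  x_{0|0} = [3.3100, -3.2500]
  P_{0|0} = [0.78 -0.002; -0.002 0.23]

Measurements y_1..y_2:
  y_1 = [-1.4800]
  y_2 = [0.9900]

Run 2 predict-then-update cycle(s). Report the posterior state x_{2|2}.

x_post = [-0.9613, -0.8337]

step 1: x^-=[1.9450, -3.2500]  P^-=[1.0889 0.0946; 0.0946 0.3200]  H_jac=[0.5135 -0.8581]  S=[0.6494]  K=[0.7361; -0.3480]  nu=[-5.2675]  x^+=[-1.9323, -1.4168]  P^+=[0.7371 0.2610; 0.2610 0.2413]
step 2: x^-=[-2.5273, -1.4168]  P^-=[1.2688 0.3623; 0.3623 0.3313]  H_jac=[-0.8723 -0.4890]  S=[1.5638]  K=[-0.8211; -0.3057]  nu=[-1.9073]  x^+=[-0.9613, -0.8337]  P^+=[0.2146 -0.0302; -0.0302 0.1852]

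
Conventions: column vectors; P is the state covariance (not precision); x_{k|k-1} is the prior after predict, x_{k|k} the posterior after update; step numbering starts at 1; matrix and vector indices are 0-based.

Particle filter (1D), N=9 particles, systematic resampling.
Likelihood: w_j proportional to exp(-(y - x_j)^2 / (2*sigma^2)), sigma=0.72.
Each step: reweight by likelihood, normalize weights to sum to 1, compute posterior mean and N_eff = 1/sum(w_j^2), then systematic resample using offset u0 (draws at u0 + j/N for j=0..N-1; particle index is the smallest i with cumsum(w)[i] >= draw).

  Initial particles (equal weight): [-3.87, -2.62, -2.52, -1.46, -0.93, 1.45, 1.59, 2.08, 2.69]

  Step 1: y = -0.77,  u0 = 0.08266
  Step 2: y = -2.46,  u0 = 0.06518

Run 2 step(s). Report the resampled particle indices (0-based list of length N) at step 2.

resampled_idx = [0, 0, 1, 2, 2, 3, 3, 5, 8]

step 1: w=[0.0001, 0.0215, 0.0305, 0.3694, 0.5705, 0.0050, 0.0027, 0.0002, 0.0000]  mean=-1.1913  Neff=2.1582  idx=[3, 3, 3, 3, 4, 4, 4, 4, 4]
step 2: w=[0.1862, 0.1862, 0.1862, 0.1862, 0.0511, 0.0511, 0.0511, 0.0511, 0.0511]  mean=-1.3247  Neff=6.5937  idx=[0, 0, 1, 2, 2, 3, 3, 5, 8]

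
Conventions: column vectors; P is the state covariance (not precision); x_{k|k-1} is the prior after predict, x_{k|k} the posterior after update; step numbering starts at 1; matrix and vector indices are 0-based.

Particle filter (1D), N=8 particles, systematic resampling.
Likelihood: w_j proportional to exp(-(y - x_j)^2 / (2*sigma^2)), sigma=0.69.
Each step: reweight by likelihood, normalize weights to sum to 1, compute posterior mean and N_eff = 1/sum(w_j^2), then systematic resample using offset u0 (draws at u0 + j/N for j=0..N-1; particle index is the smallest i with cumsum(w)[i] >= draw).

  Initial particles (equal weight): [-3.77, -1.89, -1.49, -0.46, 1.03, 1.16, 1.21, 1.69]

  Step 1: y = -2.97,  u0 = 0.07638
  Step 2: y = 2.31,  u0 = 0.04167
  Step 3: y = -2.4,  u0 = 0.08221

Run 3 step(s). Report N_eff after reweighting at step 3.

step 1: w=[0.5636, 0.3243, 0.1106, 0.0015, 0.0000, 0.0000, 0.0000, 0.0000]  mean=-2.9033  Neff=2.2985  idx=[0, 0, 0, 0, 1, 1, 1, 2]
step 2: w=[0.0000, 0.0000, 0.0000, 0.0000, 0.0314, 0.0314, 0.0314, 0.9057]  mean=-1.5277  Neff=1.2147  idx=[5, 7, 7, 7, 7, 7, 7, 7]
step 3: w=[0.2060, 0.1134, 0.1134, 0.1134, 0.1134, 0.1134, 0.1134, 0.1134]  mean=-1.5724  Neff=7.5476  idx=[0, 1, 2, 3, 4, 5, 6, 7]

N_eff = 7.5476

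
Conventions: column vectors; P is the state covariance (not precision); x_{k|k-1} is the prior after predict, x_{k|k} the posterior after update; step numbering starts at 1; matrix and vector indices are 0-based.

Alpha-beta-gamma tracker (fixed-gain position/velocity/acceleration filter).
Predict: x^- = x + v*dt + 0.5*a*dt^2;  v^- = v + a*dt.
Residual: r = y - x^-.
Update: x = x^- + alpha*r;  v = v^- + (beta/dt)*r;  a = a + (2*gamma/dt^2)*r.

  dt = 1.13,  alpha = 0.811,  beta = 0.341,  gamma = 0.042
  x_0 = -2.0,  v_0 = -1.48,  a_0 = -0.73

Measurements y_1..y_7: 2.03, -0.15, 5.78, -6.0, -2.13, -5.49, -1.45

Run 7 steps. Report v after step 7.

step 1: x_pred=-4.1385  r=6.1685  x^+=0.8642  v^+=-0.4434  a^+=-0.3242
step 2: x_pred=0.1561  r=-0.3061  x^+=-0.0922  v^+=-0.9022  a^+=-0.3443
step 3: x_pred=-1.3314  r=7.1114  x^+=4.4359  v^+=0.8547  a^+=0.1235
step 4: x_pred=5.4806  r=-11.4806  x^+=-3.8302  v^+=-2.4702  a^+=-0.6318
step 5: x_pred=-7.0249  r=4.8949  x^+=-3.0551  v^+=-1.7070  a^+=-0.3098
step 6: x_pred=-5.1818  r=-0.3082  x^+=-5.4318  v^+=-2.1500  a^+=-0.3300
step 7: x_pred=-8.0720  r=6.6220  x^+=-2.7016  v^+=-0.5247  a^+=0.1056

v_post = -0.5247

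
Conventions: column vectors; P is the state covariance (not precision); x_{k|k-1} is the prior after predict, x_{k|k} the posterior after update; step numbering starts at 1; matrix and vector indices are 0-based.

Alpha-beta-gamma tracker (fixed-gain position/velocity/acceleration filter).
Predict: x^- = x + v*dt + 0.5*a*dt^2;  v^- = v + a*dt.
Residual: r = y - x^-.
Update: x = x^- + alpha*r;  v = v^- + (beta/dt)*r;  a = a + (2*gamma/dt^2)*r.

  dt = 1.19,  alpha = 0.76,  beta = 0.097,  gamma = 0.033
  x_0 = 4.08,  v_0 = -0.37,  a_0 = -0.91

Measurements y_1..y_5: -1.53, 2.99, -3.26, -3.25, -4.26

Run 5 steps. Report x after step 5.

x_post = -5.6423

step 1: x_pred=2.9954  r=-4.5254  x^+=-0.4439  v^+=-1.8218  a^+=-1.1209
step 2: x_pred=-3.4055  r=6.3955  x^+=1.4551  v^+=-2.6343  a^+=-0.8228
step 3: x_pred=-2.2624  r=-0.9976  x^+=-3.0206  v^+=-3.6948  a^+=-0.8693
step 4: x_pred=-8.0330  r=4.7830  x^+=-4.3979  v^+=-4.3395  a^+=-0.6464
step 5: x_pred=-10.0196  r=5.7596  x^+=-5.6423  v^+=-4.6392  a^+=-0.3780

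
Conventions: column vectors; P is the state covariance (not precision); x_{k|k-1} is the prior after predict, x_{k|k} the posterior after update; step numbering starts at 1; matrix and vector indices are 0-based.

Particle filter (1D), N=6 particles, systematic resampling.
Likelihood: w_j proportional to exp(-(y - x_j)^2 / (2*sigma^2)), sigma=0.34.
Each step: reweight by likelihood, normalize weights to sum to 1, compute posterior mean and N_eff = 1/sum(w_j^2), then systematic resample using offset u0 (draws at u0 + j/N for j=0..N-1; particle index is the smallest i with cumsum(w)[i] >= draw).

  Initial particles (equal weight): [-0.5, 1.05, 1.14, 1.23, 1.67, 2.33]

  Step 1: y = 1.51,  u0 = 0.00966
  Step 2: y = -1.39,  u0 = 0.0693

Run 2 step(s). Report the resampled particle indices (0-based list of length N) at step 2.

step 1: w=[0.0000, 0.1531, 0.2115, 0.2724, 0.3422, 0.0209]  mean=1.3569  Neff=3.8478  idx=[1, 2, 2, 3, 4, 4]
step 2: w=[0.7643, 0.1104, 0.1104, 0.0149, 0.0000, 0.0000]  mean=1.0726  Neff=1.6427  idx=[0, 0, 0, 0, 0, 2]

resampled_idx = [0, 0, 0, 0, 0, 2]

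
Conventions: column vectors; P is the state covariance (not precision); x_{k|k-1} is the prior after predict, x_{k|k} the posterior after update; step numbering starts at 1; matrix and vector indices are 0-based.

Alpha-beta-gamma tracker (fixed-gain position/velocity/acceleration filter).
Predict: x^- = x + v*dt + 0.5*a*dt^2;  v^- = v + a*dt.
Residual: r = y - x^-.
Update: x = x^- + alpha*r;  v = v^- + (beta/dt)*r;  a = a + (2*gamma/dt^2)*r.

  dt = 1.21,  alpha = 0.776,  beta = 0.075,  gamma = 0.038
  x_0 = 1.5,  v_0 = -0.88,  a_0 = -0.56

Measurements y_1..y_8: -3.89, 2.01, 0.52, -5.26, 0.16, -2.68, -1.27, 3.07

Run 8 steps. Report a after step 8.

step 1: x_pred=0.0253  r=-3.9153  x^+=-3.0130  v^+=-1.8003  a^+=-0.7632
step 2: x_pred=-5.7501  r=7.7601  x^+=0.2717  v^+=-2.2428  a^+=-0.3604
step 3: x_pred=-2.7059  r=3.2259  x^+=-0.2026  v^+=-2.4790  a^+=-0.1930
step 4: x_pred=-3.3434  r=-1.9166  x^+=-4.8307  v^+=-2.8312  a^+=-0.2925
step 5: x_pred=-8.4706  r=8.6306  x^+=-1.7733  v^+=-2.6502  a^+=0.1555
step 6: x_pred=-4.8661  r=2.1861  x^+=-3.1697  v^+=-2.3265  a^+=0.2690
step 7: x_pred=-5.7877  r=4.5177  x^+=-2.2820  v^+=-1.7209  a^+=0.5035
step 8: x_pred=-3.9957  r=7.0657  x^+=1.4873  v^+=-0.6737  a^+=0.8703

a_post = 0.8703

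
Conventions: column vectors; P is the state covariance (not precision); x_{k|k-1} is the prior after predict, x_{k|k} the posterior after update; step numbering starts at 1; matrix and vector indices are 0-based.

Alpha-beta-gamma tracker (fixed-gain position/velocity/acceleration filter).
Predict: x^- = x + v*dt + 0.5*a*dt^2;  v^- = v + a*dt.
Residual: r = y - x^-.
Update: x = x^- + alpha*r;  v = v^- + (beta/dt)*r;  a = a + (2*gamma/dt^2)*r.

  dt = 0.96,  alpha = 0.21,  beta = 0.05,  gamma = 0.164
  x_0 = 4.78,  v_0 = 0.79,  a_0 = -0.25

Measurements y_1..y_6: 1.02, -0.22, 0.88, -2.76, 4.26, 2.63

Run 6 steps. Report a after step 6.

a_post = 10.8067

step 1: x_pred=5.4232  r=-4.4032  x^+=4.4985  v^+=0.3207  a^+=-1.8171
step 2: x_pred=3.9690  r=-4.1890  x^+=3.0893  v^+=-1.6419  a^+=-3.3080
step 3: x_pred=-0.0112  r=0.8912  x^+=0.1759  v^+=-4.7712  a^+=-2.9908
step 4: x_pred=-5.7826  r=3.0226  x^+=-5.1479  v^+=-7.4850  a^+=-1.9151
step 5: x_pred=-13.2159  r=17.4759  x^+=-9.5459  v^+=-8.4132  a^+=4.3047
step 6: x_pred=-15.6390  r=18.2690  x^+=-11.8025  v^+=-3.3292  a^+=10.8067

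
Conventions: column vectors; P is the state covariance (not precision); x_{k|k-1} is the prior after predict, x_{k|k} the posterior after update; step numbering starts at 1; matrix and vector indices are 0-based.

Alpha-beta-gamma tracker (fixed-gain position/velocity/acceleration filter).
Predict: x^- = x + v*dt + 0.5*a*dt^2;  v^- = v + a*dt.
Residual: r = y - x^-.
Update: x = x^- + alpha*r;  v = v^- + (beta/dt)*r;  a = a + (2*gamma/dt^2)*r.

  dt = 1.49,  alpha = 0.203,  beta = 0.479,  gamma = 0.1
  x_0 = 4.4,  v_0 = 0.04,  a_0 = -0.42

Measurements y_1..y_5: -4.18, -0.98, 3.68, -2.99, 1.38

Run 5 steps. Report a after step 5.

step 1: x_pred=3.9934  r=-8.1734  x^+=2.3342  v^+=-3.2133  a^+=-1.1563
step 2: x_pred=-3.7373  r=2.7573  x^+=-3.1775  v^+=-4.0499  a^+=-0.9079
step 3: x_pred=-10.2197  r=13.8997  x^+=-7.3980  v^+=-0.9342  a^+=0.3442
step 4: x_pred=-8.4079  r=5.4179  x^+=-7.3081  v^+=1.3204  a^+=0.8323
step 5: x_pred=-4.4167  r=5.7967  x^+=-3.2400  v^+=4.4241  a^+=1.3545

a_post = 1.3545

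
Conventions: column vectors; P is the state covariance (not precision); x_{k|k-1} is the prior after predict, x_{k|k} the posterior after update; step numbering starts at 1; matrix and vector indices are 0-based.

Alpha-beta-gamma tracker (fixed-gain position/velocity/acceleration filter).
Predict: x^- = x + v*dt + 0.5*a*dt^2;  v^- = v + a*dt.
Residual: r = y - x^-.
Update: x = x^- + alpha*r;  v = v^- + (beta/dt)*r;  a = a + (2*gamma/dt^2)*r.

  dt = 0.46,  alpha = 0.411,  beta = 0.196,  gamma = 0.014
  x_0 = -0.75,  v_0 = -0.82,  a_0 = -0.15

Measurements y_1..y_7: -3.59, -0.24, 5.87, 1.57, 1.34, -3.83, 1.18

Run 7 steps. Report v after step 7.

v_post = -0.3846

step 1: x_pred=-1.1431  r=-2.4469  x^+=-2.1488  v^+=-1.9316  a^+=-0.4738
step 2: x_pred=-3.0874  r=2.8474  x^+=-1.9171  v^+=-0.9363  a^+=-0.0970
step 3: x_pred=-2.3581  r=8.2281  x^+=1.0237  v^+=2.5250  a^+=0.9918
step 4: x_pred=2.2901  r=-0.7201  x^+=1.9941  v^+=2.6744  a^+=0.8965
step 5: x_pred=3.3192  r=-1.9792  x^+=2.5057  v^+=2.2435  a^+=0.6346
step 6: x_pred=3.6049  r=-7.4349  x^+=0.5491  v^+=-0.6325  a^+=-0.3492
step 7: x_pred=0.2212  r=0.9588  x^+=0.6153  v^+=-0.3846  a^+=-0.2223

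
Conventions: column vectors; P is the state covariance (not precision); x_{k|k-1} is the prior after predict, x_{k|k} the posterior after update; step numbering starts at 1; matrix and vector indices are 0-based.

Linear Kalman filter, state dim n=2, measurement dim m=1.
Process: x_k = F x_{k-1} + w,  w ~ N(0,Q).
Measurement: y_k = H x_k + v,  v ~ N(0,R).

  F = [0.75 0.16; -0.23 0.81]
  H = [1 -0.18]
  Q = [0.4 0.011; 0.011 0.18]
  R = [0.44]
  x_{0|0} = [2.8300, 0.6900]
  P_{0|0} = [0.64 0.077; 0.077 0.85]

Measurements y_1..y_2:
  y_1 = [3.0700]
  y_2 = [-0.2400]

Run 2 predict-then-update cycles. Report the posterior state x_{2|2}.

x_post = [0.6566, -0.7494]

step 1: x^-=[2.2329, -0.0920]  P^-=[0.8002 0.0547; 0.0547 0.7429]  S=[1.2446]  K=[0.6351; -0.0635]  nu=[0.8205]  x^+=[2.7540, -0.1441]  P^+=[0.2983 0.1049; 0.1049 0.7378]
step 2: x^-=[2.0424, -0.7501]  P^-=[0.6119 0.1150; 0.1150 0.6408]  S=[1.0312]  K=[0.5733; -0.0003]  nu=[-2.4175]  x^+=[0.6566, -0.7494]  P^+=[0.2730 0.1152; 0.1152 0.6408]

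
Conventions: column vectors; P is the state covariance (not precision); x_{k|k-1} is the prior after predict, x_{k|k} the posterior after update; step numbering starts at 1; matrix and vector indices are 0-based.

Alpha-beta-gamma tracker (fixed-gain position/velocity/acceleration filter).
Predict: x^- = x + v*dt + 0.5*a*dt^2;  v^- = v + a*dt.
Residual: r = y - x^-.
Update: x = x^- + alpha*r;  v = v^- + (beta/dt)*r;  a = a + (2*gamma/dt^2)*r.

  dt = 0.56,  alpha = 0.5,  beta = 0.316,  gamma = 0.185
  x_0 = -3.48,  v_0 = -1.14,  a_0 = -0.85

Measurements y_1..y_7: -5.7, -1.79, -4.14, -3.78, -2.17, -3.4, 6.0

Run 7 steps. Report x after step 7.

step 1: x_pred=-4.2517  r=-1.4483  x^+=-4.9758  v^+=-2.4333  a^+=-2.5588
step 2: x_pred=-6.7397  r=4.9497  x^+=-4.2648  v^+=-1.0732  a^+=3.2811
step 3: x_pred=-4.3513  r=0.2113  x^+=-4.2457  v^+=0.8835  a^+=3.5304
step 4: x_pred=-3.1973  r=-0.5827  x^+=-3.4887  v^+=2.5318  a^+=2.8430
step 5: x_pred=-1.6251  r=-0.5449  x^+=-1.8976  v^+=3.8163  a^+=2.2001
step 6: x_pred=0.5846  r=-3.9846  x^+=-1.4077  v^+=2.8000  a^+=-2.5011
step 7: x_pred=-0.2319  r=6.2319  x^+=2.8840  v^+=4.9159  a^+=4.8516

x_post = 2.8840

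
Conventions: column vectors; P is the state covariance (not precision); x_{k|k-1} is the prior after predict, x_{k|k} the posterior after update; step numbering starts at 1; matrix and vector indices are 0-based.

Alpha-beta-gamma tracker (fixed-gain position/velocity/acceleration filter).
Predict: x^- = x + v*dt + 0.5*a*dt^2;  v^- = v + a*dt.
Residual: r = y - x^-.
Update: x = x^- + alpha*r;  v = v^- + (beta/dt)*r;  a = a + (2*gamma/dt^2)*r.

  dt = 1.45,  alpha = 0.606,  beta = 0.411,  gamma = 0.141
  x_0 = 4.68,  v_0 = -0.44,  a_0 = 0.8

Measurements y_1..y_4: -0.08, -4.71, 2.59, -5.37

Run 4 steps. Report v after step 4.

step 1: x_pred=4.8830  r=-4.9630  x^+=1.8754  v^+=-0.6868  a^+=0.1343
step 2: x_pred=1.0208  r=-5.7308  x^+=-2.4520  v^+=-2.1164  a^+=-0.6343
step 3: x_pred=-6.1876  r=8.7776  x^+=-0.8684  v^+=-0.5481  a^+=0.5430
step 4: x_pred=-1.0924  r=-4.2776  x^+=-3.6846  v^+=-0.9733  a^+=-0.0308

v_post = -0.9733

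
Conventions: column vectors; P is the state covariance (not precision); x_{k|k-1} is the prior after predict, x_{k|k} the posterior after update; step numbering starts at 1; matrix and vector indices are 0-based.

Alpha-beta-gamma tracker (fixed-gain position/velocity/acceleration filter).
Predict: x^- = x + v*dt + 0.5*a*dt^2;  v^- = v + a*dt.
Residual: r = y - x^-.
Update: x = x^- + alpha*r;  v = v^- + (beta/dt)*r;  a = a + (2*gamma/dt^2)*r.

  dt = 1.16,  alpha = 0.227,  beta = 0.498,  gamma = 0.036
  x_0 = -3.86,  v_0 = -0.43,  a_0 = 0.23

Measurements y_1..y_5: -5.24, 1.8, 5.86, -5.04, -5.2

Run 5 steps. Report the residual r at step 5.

resid = -11.7890

step 1: x_pred=-4.2041  r=-1.0359  x^+=-4.4392  v^+=-0.6079  a^+=0.1746
step 2: x_pred=-5.0270  r=6.8270  x^+=-3.4773  v^+=2.5255  a^+=0.5399
step 3: x_pred=-0.1845  r=6.0445  x^+=1.1876  v^+=5.7467  a^+=0.8633
step 4: x_pred=8.4345  r=-13.4745  x^+=5.3758  v^+=0.9633  a^+=0.1423
step 5: x_pred=6.5890  r=-11.7890  x^+=3.9129  v^+=-3.9328  a^+=-0.4885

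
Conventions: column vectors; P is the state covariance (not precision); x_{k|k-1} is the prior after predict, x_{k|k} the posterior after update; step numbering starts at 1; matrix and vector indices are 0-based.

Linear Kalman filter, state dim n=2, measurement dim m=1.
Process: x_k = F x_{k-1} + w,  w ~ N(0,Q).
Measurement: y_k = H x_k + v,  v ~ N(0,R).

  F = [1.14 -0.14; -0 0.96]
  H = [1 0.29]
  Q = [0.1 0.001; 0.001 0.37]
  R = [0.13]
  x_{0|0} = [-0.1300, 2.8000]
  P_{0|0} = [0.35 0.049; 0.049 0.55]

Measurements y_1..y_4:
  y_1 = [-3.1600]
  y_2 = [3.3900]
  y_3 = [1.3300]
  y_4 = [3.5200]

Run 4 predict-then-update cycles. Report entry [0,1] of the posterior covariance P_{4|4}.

step 1: x^-=[-0.5402, 2.6880]  P^-=[0.5500 -0.0193; -0.0193 0.8769]  S=[0.7426]  K=[0.7332; 0.3165]  nu=[-3.3993]  x^+=[-3.0324, 1.6122]  P^+=[0.1509 -0.1916; -0.1916 0.8025]
step 2: x^-=[-3.6827, 1.5477]  P^-=[0.3730 -0.3165; -0.3165 1.1096]  S=[0.4127]  K=[0.6813; 0.0127]  nu=[6.6238]  x^+=[0.8301, 1.6320]  P^+=[0.1814 -0.3201; -0.3201 1.1095]
step 3: x^-=[0.7179, 1.5667]  P^-=[0.4597 -0.4984; -0.4984 1.3925]  S=[0.4177]  K=[0.7544; -0.2265]  nu=[0.1578]  x^+=[0.8369, 1.5310]  P^+=[0.2219 -0.4271; -0.4271 1.3711]
step 4: x^-=[0.7397, 1.4698]  P^-=[0.5516 -0.6507; -0.6507 1.6336]  S=[0.4416]  K=[0.8218; -0.4006]  nu=[2.3540]  x^+=[2.6743, 0.5267]  P^+=[0.2534 -0.5053; -0.5053 1.5627]

P_post[0,1] = -0.5053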